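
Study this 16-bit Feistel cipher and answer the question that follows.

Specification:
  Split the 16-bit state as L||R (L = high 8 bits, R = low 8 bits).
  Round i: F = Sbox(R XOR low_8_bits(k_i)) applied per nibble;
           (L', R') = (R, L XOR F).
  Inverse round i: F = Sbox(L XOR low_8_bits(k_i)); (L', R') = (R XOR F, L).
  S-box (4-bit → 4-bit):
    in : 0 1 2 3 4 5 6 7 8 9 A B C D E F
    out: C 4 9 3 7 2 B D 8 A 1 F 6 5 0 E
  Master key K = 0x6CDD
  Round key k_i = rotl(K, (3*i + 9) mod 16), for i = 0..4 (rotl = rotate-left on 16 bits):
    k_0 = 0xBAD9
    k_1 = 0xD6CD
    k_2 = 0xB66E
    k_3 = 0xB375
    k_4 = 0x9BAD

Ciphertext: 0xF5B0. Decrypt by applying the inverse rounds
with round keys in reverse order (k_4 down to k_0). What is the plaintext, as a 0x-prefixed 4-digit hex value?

0x5712

s_0 = ciphertext = 0xF5B0
s_1 = InvRound(s_0, k_4) = 0x98F5
s_2 = InvRound(s_1, k_3) = 0xF098
s_3 = InvRound(s_2, k_2) = 0x38F0
s_4 = InvRound(s_3, k_1) = 0x1238
s_5 = InvRound(s_4, k_0) = 0x5712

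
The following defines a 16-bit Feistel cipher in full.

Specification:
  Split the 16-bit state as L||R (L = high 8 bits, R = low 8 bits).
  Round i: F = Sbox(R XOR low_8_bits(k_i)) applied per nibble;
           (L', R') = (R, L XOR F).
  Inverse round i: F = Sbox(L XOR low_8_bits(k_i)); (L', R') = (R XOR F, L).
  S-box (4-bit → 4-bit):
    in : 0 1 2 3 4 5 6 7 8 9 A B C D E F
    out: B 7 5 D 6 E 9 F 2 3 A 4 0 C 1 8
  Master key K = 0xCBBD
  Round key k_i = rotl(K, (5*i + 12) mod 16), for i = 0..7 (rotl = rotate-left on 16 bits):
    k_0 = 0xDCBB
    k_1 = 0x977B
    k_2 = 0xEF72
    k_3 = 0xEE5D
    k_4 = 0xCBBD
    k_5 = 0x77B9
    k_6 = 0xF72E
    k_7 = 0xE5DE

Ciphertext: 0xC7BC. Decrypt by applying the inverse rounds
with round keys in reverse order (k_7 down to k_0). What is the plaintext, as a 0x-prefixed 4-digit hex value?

s_0 = ciphertext = 0xC7BC
s_1 = InvRound(s_0, k_7) = 0xCFC7
s_2 = InvRound(s_1, k_6) = 0xD0CF
s_3 = InvRound(s_2, k_5) = 0x5CD0
s_4 = InvRound(s_3, k_4) = 0xC75C
s_5 = InvRound(s_4, k_3) = 0x66C7
s_6 = InvRound(s_5, k_2) = 0xB166
s_7 = InvRound(s_6, k_1) = 0x6CB1
s_8 = InvRound(s_7, k_0) = 0x7E6C

0x7E6C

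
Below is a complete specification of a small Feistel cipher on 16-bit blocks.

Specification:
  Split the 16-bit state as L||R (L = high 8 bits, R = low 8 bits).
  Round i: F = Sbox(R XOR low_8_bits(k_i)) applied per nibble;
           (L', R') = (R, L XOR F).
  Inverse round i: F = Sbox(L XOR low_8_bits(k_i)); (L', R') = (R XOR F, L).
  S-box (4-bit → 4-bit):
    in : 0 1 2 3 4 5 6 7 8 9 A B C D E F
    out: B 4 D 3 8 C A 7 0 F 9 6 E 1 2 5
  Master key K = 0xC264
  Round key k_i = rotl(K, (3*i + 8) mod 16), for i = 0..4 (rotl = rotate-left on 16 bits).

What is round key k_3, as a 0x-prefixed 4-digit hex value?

0x84C9

K = 0xC264
k_0 = rotl(K, (3*0+8) mod 16) = rotl(K, 8) = 0x64C2
k_1 = rotl(K, (3*1+8) mod 16) = rotl(K, 11) = 0x2613
k_2 = rotl(K, (3*2+8) mod 16) = rotl(K, 14) = 0x3099
k_3 = rotl(K, (3*3+8) mod 16) = rotl(K, 1) = 0x84C9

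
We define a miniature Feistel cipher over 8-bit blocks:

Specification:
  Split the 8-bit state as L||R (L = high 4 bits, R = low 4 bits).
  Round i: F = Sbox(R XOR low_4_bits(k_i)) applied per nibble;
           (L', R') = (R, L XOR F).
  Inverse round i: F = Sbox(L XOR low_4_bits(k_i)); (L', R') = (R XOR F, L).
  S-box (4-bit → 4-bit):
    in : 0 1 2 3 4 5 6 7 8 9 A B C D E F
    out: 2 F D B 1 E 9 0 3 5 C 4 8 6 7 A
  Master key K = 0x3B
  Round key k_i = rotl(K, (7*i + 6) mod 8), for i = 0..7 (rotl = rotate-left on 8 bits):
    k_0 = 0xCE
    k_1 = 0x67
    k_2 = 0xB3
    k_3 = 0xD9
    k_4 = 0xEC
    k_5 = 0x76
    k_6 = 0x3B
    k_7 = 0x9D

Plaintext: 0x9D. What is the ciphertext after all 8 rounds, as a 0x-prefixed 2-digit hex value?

0x3D

s_0 = plaintext = 0x9D
s_1 = Round(s_0, k_0) = 0xD2
s_2 = Round(s_1, k_1) = 0x23
s_3 = Round(s_2, k_2) = 0x30
s_4 = Round(s_3, k_3) = 0x06
s_5 = Round(s_4, k_4) = 0x6C
s_6 = Round(s_5, k_5) = 0xCA
s_7 = Round(s_6, k_6) = 0xA3
s_8 = Round(s_7, k_7) = 0x3D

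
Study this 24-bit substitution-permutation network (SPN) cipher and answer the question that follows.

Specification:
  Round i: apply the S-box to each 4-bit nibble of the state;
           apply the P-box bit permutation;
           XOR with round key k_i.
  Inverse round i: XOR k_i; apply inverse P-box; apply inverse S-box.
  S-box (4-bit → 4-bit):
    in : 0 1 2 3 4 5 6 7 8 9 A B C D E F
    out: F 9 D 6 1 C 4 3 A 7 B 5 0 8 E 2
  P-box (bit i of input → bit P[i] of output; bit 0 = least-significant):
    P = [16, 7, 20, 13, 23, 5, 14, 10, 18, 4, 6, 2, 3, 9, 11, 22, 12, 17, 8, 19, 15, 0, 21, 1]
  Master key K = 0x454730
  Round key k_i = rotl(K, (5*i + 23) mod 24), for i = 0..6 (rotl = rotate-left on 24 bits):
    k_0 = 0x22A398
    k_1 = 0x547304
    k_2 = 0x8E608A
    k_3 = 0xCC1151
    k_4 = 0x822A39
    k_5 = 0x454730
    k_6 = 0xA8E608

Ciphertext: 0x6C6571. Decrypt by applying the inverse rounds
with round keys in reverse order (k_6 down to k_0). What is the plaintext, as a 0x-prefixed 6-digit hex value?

s_0 = ciphertext = 0x6C6571
s_1 = InvRound(s_0, k_6) = 0x76A97C
s_2 = InvRound(s_1, k_5) = 0xBF9552
s_3 = InvRound(s_2, k_4) = 0x029B82
s_4 = InvRound(s_3, k_3) = 0xA8E94F
s_5 = InvRound(s_4, k_2) = 0x9362CF
s_6 = InvRound(s_5, k_1) = 0x891B47
s_7 = InvRound(s_6, k_0) = 0x0ABE4A

0x0ABE4A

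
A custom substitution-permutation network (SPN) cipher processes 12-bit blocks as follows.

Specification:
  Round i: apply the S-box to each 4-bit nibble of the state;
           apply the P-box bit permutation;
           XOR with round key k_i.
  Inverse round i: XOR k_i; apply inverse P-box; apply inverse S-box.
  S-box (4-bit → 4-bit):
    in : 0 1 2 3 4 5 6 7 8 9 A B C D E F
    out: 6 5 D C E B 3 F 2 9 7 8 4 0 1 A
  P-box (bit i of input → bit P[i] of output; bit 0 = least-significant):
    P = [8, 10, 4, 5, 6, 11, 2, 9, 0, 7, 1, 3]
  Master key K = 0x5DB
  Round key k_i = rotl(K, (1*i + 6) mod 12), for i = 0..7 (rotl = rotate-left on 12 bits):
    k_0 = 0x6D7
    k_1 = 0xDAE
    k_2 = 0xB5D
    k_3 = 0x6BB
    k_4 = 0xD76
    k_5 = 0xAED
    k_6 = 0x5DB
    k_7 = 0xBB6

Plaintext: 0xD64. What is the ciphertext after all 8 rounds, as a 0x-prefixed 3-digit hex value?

s_0 = plaintext = 0xD64
s_1 = Round(s_0, k_0) = 0xAA7
s_2 = Round(s_1, k_1) = 0x059
s_3 = Round(s_2, k_2) = 0x0BF
s_4 = Round(s_3, k_3) = 0x019
s_5 = Round(s_4, k_4) = 0xC90
s_6 = Round(s_5, k_5) = 0xCBF
s_7 = Round(s_6, k_6) = 0x3F9
s_8 = Round(s_7, k_7) = 0x09C

0x09C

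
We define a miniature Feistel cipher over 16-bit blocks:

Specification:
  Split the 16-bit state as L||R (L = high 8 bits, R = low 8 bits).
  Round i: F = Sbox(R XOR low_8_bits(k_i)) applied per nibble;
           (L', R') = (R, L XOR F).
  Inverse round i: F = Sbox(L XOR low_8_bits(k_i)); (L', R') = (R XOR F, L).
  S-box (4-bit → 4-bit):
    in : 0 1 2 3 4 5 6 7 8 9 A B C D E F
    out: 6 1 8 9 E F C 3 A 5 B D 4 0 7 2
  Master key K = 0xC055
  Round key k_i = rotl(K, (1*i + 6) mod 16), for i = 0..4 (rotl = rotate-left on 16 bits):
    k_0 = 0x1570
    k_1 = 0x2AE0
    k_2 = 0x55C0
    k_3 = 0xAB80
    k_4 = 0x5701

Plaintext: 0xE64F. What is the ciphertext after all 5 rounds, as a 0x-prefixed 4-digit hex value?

s_0 = plaintext = 0xE64F
s_1 = Round(s_0, k_0) = 0x4F74
s_2 = Round(s_1, k_1) = 0x7411
s_3 = Round(s_2, k_2) = 0x1175
s_4 = Round(s_3, k_3) = 0x753E
s_5 = Round(s_4, k_4) = 0x3EE7

0x3EE7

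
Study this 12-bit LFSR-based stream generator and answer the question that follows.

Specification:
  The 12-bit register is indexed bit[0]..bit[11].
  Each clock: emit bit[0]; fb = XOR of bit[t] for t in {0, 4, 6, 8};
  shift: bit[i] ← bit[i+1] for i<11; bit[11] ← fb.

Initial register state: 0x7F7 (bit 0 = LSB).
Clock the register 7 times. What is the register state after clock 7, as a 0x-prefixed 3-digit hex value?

reg_0 = 0x7F7
clock 1: out=1, reg = 0x3FB
clock 2: out=1, reg = 0x1FD
clock 3: out=1, reg = 0x0FE
clock 4: out=0, reg = 0x07F
clock 5: out=1, reg = 0x83F
clock 6: out=1, reg = 0x41F
clock 7: out=1, reg = 0x20F

0x20F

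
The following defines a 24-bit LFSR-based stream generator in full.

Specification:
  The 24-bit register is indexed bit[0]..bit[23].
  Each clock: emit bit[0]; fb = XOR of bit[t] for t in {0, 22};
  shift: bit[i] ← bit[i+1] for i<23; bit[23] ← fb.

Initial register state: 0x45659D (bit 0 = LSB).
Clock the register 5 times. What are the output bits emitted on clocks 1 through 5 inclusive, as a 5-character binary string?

10111

reg_0 = 0x45659D
clock 1: out=1, reg = 0x22B2CE
clock 2: out=0, reg = 0x115967
clock 3: out=1, reg = 0x88ACB3
clock 4: out=1, reg = 0xC45659
clock 5: out=1, reg = 0x622B2C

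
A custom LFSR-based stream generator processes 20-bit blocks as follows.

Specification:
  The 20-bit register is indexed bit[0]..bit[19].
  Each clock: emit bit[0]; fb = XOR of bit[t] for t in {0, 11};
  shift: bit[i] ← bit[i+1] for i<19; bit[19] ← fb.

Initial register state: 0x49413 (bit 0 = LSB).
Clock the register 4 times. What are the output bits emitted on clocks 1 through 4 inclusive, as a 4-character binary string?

1100

reg_0 = 0x49413
clock 1: out=1, reg = 0xA4A09
clock 2: out=1, reg = 0x52504
clock 3: out=0, reg = 0x29282
clock 4: out=0, reg = 0x14941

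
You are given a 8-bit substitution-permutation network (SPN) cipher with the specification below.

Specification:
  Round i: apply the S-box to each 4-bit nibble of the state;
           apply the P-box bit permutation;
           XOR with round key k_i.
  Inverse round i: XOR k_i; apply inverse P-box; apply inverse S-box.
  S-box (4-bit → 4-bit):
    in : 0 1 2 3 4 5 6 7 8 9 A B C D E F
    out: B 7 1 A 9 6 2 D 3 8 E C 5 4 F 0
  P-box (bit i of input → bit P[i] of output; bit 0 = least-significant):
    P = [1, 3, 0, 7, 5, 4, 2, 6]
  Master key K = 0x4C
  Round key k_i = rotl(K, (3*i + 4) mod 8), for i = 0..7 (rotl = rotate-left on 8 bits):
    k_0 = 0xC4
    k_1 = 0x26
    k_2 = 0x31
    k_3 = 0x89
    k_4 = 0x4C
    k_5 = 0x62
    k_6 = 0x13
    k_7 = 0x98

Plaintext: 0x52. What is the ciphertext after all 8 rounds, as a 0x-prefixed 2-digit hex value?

0x11

s_0 = plaintext = 0x52
s_1 = Round(s_0, k_0) = 0xD2
s_2 = Round(s_1, k_1) = 0x20
s_3 = Round(s_2, k_2) = 0x9B
s_4 = Round(s_3, k_3) = 0x48
s_5 = Round(s_4, k_4) = 0x26
s_6 = Round(s_5, k_5) = 0x4A
s_7 = Round(s_6, k_6) = 0xFA
s_8 = Round(s_7, k_7) = 0x11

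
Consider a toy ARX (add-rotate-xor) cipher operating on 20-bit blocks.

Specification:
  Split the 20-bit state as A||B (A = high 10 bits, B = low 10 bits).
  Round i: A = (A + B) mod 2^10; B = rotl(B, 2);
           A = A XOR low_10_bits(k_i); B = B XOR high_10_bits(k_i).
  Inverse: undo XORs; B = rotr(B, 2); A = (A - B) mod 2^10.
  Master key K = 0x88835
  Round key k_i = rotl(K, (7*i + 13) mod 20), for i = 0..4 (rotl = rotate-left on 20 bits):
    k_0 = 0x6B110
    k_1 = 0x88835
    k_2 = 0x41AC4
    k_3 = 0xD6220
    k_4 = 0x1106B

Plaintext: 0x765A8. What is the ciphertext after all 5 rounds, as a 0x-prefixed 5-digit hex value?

0xB9822

s_0 = plaintext = 0x765A8
s_1 = Round(s_0, k_0) = 0xA470D
s_2 = Round(s_1, k_1) = 0x6AE15
s_3 = Round(s_2, k_2) = 0x41150
s_4 = Round(s_3, k_3) = 0x1D219
s_5 = Round(s_4, k_4) = 0xB9822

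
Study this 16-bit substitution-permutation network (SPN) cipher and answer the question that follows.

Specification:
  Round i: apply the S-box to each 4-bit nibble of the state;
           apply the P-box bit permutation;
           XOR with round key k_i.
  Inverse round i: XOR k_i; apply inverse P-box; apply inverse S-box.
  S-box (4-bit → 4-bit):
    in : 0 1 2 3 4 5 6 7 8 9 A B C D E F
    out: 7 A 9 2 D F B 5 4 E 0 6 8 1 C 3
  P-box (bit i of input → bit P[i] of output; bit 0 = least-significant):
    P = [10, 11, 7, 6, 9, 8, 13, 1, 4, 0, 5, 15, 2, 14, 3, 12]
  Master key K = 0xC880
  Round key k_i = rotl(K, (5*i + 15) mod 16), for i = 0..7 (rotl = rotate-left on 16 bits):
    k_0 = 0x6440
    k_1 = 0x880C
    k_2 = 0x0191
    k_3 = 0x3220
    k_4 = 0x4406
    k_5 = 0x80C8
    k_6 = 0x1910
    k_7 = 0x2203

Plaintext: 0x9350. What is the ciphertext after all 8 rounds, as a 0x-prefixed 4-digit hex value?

0x2BEE

s_0 = plaintext = 0x9350
s_1 = Round(s_0, k_0) = 0x1BCB
s_2 = Round(s_1, k_1) = 0xD0AF
s_3 = Round(s_2, k_2) = 0x0DA4
s_4 = Round(s_3, k_3) = 0x76FC
s_5 = Round(s_4, k_4) = 0xC75B
s_6 = Round(s_5, k_5) = 0xBB7A
s_7 = Round(s_6, k_6) = 0x7B39
s_8 = Round(s_7, k_7) = 0x2BEE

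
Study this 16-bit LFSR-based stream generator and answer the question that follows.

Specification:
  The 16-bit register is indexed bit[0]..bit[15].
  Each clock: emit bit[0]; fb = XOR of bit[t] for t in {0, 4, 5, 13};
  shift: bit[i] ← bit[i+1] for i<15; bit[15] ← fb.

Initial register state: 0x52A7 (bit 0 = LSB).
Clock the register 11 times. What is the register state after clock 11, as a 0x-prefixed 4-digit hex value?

0xE94A

reg_0 = 0x52A7
clock 1: out=1, reg = 0x2953
clock 2: out=1, reg = 0x94A9
clock 3: out=1, reg = 0x4A54
clock 4: out=0, reg = 0xA52A
clock 5: out=0, reg = 0x5295
clock 6: out=1, reg = 0x294A
clock 7: out=0, reg = 0x94A5
clock 8: out=1, reg = 0x4A52
clock 9: out=0, reg = 0xA529
clock 10: out=1, reg = 0xD294
clock 11: out=0, reg = 0xE94A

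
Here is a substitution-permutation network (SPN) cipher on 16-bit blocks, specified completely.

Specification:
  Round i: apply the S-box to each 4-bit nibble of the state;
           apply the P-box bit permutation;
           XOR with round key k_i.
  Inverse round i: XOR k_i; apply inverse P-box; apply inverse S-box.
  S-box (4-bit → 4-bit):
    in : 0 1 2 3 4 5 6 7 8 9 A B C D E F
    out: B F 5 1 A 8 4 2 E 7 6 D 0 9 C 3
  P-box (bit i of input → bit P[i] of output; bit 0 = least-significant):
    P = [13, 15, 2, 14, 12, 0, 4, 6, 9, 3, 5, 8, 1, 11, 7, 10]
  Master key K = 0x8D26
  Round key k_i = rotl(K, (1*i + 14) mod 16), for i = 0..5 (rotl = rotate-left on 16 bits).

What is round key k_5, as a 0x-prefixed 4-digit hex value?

0x6934

K = 0x8D26
k_0 = rotl(K, (1*0+14) mod 16) = rotl(K, 14) = 0xA349
k_1 = rotl(K, (1*1+14) mod 16) = rotl(K, 15) = 0x4693
k_2 = rotl(K, (1*2+14) mod 16) = rotl(K, 0) = 0x8D26
k_3 = rotl(K, (1*3+14) mod 16) = rotl(K, 1) = 0x1A4D
k_4 = rotl(K, (1*4+14) mod 16) = rotl(K, 2) = 0x349A
k_5 = rotl(K, (1*5+14) mod 16) = rotl(K, 3) = 0x6934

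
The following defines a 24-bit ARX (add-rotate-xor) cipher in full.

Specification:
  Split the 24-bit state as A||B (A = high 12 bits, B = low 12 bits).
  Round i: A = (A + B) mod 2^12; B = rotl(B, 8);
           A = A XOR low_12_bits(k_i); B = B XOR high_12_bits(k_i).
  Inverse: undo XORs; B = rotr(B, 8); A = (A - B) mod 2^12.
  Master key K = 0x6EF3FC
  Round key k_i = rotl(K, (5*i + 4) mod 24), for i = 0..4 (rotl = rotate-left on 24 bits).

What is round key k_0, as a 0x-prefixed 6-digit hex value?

K = 0x6EF3FC
k_0 = rotl(K, (5*0+4) mod 24) = rotl(K, 4) = 0xEF3FC6

0xEF3FC6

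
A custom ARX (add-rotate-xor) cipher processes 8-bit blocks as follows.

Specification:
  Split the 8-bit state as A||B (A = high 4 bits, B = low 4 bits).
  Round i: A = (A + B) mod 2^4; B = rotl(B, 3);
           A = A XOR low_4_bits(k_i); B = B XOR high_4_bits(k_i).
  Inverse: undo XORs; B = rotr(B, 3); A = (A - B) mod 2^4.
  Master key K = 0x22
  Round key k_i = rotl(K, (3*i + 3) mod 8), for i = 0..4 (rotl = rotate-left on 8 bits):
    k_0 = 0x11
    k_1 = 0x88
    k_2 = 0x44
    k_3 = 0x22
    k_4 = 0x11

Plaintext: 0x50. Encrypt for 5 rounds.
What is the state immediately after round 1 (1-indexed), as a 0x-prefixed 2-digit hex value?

s_0 = plaintext = 0x50
s_1 = Round(s_0, k_0) = 0x41
s_2 = Round(s_1, k_1) = 0xD0
s_3 = Round(s_2, k_2) = 0x94
s_4 = Round(s_3, k_3) = 0xF0
s_5 = Round(s_4, k_4) = 0xE1

0x41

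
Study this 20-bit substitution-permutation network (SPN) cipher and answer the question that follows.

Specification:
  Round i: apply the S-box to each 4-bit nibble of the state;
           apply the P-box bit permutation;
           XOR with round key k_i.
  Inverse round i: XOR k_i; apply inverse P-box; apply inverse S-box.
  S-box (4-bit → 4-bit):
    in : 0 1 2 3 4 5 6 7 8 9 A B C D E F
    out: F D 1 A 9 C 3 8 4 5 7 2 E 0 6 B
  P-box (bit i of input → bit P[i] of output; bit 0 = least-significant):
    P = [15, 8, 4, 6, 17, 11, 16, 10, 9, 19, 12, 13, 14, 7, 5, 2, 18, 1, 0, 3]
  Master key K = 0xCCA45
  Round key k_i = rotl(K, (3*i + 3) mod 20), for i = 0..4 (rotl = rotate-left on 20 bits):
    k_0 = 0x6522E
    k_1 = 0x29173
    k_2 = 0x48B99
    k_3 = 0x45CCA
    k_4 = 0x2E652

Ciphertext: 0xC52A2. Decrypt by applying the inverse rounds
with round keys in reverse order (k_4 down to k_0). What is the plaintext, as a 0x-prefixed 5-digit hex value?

s_0 = ciphertext = 0xC52A2
s_1 = InvRound(s_0, k_4) = 0x2EC41
s_2 = InvRound(s_1, k_3) = 0x0B522
s_3 = InvRound(s_2, k_2) = 0x0E138
s_4 = InvRound(s_3, k_1) = 0xC2527
s_5 = InvRound(s_4, k_0) = 0x5204B

0x5204B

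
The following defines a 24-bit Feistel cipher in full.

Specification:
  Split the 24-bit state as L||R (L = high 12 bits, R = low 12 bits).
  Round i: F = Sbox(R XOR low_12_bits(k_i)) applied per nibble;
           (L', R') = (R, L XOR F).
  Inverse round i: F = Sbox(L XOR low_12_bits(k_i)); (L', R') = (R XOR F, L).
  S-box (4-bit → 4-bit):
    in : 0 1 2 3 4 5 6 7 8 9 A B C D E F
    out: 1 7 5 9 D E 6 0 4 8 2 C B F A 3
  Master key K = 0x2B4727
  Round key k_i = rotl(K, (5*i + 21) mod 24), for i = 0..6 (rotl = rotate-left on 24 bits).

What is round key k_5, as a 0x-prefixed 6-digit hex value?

0xCAD1C9

K = 0x2B4727
k_0 = rotl(K, (5*0+21) mod 24) = rotl(K, 21) = 0xE568E4
k_1 = rotl(K, (5*1+21) mod 24) = rotl(K, 2) = 0xAD1C9C
k_2 = rotl(K, (5*2+21) mod 24) = rotl(K, 7) = 0xA39395
k_3 = rotl(K, (5*3+21) mod 24) = rotl(K, 12) = 0x7272B4
k_4 = rotl(K, (5*4+21) mod 24) = rotl(K, 17) = 0x4E568E
k_5 = rotl(K, (5*5+21) mod 24) = rotl(K, 22) = 0xCAD1C9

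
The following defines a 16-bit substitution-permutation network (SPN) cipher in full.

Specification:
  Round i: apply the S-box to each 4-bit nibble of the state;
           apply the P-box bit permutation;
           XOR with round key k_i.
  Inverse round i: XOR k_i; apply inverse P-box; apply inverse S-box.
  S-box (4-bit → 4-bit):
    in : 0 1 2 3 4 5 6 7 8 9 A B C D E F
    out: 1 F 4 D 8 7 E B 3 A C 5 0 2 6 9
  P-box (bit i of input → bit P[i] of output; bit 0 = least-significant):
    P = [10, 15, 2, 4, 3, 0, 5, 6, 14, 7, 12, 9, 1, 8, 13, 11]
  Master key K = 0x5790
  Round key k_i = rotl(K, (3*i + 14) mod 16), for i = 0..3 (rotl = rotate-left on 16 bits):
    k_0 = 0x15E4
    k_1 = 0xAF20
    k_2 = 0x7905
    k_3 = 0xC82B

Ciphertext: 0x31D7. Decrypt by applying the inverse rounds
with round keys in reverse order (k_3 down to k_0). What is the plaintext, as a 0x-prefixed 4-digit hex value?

s_0 = ciphertext = 0x31D7
s_1 = InvRound(s_0, k_3) = 0x6536
s_2 = InvRound(s_1, k_2) = 0xF2EF
s_3 = InvRound(s_2, k_1) = 0x757B
s_4 = InvRound(s_3, k_0) = 0xB88A

0xB88A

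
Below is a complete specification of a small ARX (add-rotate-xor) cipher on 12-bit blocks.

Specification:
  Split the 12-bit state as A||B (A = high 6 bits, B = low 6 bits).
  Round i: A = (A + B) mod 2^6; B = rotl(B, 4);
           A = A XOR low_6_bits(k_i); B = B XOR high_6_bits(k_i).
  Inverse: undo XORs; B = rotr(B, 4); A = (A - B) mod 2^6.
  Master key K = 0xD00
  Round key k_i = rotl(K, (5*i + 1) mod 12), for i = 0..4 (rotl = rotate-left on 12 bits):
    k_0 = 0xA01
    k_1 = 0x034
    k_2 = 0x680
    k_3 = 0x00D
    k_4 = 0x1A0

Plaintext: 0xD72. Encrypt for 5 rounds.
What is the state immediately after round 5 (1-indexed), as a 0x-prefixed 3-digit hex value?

0x9AE

s_0 = plaintext = 0xD72
s_1 = Round(s_0, k_0) = 0x984
s_2 = Round(s_1, k_1) = 0x781
s_3 = Round(s_2, k_2) = 0x7CA
s_4 = Round(s_3, k_3) = 0x922
s_5 = Round(s_4, k_4) = 0x9AE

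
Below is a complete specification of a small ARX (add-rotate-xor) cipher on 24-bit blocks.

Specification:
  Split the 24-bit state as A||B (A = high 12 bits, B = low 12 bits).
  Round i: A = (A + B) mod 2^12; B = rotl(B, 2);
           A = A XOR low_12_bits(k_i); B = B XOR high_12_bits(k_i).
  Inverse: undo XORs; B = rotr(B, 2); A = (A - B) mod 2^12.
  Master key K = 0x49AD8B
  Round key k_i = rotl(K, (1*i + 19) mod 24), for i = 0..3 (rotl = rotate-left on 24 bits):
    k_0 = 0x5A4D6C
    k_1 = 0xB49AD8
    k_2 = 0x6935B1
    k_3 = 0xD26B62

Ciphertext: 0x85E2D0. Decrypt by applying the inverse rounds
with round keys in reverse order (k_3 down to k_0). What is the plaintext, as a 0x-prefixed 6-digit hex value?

s_0 = ciphertext = 0x85E2D0
s_1 = InvRound(s_0, k_3) = 0x73FBFD
s_2 = InvRound(s_1, k_2) = 0x733B5B
s_3 = InvRound(s_2, k_1) = 0x5E7804
s_4 = InvRound(s_3, k_0) = 0x523368

0x523368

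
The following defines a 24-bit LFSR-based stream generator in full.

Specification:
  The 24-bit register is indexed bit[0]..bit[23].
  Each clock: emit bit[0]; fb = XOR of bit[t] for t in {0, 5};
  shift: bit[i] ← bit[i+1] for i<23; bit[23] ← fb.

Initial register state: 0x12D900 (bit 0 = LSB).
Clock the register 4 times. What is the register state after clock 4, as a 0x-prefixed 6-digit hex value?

0x812D90

reg_0 = 0x12D900
clock 1: out=0, reg = 0x096C80
clock 2: out=0, reg = 0x04B640
clock 3: out=0, reg = 0x025B20
clock 4: out=0, reg = 0x812D90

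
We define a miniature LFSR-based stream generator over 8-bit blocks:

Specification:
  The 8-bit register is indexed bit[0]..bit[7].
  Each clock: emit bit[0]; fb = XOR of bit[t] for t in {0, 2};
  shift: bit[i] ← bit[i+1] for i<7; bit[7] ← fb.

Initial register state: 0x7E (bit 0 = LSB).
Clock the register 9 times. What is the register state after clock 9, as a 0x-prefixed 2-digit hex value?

reg_0 = 0x7E
clock 1: out=0, reg = 0xBF
clock 2: out=1, reg = 0x5F
clock 3: out=1, reg = 0x2F
clock 4: out=1, reg = 0x17
clock 5: out=1, reg = 0x0B
clock 6: out=1, reg = 0x85
clock 7: out=1, reg = 0x42
clock 8: out=0, reg = 0x21
clock 9: out=1, reg = 0x90

0x90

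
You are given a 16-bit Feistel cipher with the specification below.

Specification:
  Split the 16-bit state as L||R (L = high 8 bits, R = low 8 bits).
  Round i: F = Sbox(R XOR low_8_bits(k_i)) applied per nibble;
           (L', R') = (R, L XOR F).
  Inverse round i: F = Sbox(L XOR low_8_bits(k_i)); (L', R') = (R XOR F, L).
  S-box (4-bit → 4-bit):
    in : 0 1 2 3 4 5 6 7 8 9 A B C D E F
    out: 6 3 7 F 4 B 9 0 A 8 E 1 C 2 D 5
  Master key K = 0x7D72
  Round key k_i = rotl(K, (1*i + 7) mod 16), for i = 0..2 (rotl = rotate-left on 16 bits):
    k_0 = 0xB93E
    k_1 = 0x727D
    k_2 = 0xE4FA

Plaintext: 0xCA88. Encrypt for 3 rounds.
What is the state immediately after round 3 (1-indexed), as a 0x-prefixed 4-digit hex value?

0x6556

s_0 = plaintext = 0xCA88
s_1 = Round(s_0, k_0) = 0x88D3
s_2 = Round(s_1, k_1) = 0xD365
s_3 = Round(s_2, k_2) = 0x6556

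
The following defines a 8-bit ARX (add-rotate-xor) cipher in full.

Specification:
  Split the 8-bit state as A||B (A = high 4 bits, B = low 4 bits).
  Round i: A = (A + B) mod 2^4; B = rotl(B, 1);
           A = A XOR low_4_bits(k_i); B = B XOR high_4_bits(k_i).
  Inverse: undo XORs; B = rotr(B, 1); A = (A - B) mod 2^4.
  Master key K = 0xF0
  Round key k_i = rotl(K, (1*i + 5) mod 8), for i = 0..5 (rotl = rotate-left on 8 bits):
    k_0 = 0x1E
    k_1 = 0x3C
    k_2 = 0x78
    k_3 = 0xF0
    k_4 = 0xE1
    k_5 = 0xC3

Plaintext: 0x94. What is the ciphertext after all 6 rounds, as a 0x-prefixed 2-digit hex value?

0xE5

s_0 = plaintext = 0x94
s_1 = Round(s_0, k_0) = 0x39
s_2 = Round(s_1, k_1) = 0x00
s_3 = Round(s_2, k_2) = 0x87
s_4 = Round(s_3, k_3) = 0xF1
s_5 = Round(s_4, k_4) = 0x1C
s_6 = Round(s_5, k_5) = 0xE5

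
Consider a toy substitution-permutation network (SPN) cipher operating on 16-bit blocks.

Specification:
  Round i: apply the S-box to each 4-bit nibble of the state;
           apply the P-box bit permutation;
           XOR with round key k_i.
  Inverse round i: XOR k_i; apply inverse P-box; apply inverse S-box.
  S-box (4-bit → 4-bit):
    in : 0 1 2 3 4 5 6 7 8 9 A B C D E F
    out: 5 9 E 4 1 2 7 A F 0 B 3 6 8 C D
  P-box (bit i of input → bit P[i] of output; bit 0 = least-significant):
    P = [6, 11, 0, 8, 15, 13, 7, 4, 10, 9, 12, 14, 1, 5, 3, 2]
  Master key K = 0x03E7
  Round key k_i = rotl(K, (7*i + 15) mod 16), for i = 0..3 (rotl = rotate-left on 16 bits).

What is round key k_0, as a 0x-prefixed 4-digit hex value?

0x81F3

K = 0x03E7
k_0 = rotl(K, (7*0+15) mod 16) = rotl(K, 15) = 0x81F3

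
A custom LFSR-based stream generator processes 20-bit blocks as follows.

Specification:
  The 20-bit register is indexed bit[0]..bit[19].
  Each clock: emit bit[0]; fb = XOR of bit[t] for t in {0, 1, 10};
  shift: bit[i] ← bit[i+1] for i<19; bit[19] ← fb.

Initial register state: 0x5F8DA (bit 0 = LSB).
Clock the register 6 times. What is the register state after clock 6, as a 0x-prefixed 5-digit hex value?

0x257E3

reg_0 = 0x5F8DA
clock 1: out=0, reg = 0xAFC6D
clock 2: out=1, reg = 0x57E36
clock 3: out=0, reg = 0x2BF1B
clock 4: out=1, reg = 0x95F8D
clock 5: out=1, reg = 0x4AFC6
clock 6: out=0, reg = 0x257E3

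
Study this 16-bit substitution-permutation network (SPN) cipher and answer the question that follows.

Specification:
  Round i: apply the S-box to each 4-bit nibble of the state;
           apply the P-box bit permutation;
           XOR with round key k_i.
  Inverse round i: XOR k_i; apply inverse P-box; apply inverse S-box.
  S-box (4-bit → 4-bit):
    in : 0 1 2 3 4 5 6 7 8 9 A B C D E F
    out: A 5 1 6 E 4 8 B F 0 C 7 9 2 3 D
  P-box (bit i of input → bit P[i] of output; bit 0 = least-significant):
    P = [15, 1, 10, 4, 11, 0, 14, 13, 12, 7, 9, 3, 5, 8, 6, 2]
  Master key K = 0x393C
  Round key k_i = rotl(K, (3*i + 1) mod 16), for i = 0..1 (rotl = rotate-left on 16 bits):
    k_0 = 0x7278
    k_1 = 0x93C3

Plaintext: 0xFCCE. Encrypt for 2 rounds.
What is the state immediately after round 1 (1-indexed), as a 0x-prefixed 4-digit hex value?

s_0 = plaintext = 0xFCCE
s_1 = Round(s_0, k_0) = 0xCA16
s_2 = Round(s_1, k_1) = 0xD9FF

0xCA16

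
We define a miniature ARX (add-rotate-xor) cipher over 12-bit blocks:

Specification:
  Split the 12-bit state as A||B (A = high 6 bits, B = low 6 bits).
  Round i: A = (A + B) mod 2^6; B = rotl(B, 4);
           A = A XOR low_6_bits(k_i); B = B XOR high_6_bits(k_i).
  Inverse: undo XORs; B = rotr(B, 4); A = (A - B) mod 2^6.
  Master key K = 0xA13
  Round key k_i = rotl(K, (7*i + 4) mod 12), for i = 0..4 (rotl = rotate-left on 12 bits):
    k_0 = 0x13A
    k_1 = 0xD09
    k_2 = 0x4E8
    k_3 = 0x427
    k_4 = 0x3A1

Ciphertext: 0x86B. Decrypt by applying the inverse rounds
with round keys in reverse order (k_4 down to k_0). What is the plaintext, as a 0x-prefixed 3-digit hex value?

s_0 = ciphertext = 0x86B
s_1 = InvRound(s_0, k_4) = 0xA96
s_2 = InvRound(s_1, k_3) = 0xD58
s_3 = InvRound(s_2, k_2) = 0xC6C
s_4 = InvRound(s_3, k_1) = 0x5E1
s_5 = InvRound(s_4, k_0) = 0x5D6

0x5D6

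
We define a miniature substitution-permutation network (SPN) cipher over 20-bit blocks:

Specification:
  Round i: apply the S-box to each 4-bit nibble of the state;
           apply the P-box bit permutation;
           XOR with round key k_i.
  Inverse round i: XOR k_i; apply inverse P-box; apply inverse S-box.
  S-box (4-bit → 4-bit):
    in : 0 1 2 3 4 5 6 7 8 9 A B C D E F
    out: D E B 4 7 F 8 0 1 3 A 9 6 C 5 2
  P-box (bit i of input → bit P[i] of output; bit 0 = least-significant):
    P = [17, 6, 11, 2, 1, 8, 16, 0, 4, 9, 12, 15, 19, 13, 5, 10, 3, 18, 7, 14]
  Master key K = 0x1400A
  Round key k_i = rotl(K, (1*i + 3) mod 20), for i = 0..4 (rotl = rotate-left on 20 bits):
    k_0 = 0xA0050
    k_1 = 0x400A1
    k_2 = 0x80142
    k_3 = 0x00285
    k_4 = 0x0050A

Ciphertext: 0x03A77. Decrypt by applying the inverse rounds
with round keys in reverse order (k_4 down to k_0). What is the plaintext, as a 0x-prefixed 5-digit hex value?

s_0 = ciphertext = 0x03A77
s_1 = InvRound(s_0, k_4) = 0x814A1
s_2 = InvRound(s_1, k_3) = 0x70C76
s_3 = InvRound(s_2, k_2) = 0xF08C0
s_4 = InvRound(s_3, k_1) = 0x7E7D4
s_5 = InvRound(s_4, k_0) = 0x12AC6

0x12AC6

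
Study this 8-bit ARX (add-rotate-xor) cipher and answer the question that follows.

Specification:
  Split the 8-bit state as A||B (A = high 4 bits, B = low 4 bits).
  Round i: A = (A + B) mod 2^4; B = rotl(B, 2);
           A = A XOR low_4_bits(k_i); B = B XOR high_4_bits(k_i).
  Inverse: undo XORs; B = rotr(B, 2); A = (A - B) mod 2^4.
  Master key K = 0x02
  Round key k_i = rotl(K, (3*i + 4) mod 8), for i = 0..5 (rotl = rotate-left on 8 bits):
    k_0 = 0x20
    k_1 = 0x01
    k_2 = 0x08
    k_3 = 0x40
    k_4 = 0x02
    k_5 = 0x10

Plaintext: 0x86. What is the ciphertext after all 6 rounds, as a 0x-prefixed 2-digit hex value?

0xBB

s_0 = plaintext = 0x86
s_1 = Round(s_0, k_0) = 0xEB
s_2 = Round(s_1, k_1) = 0x8E
s_3 = Round(s_2, k_2) = 0xEB
s_4 = Round(s_3, k_3) = 0x9A
s_5 = Round(s_4, k_4) = 0x1A
s_6 = Round(s_5, k_5) = 0xBB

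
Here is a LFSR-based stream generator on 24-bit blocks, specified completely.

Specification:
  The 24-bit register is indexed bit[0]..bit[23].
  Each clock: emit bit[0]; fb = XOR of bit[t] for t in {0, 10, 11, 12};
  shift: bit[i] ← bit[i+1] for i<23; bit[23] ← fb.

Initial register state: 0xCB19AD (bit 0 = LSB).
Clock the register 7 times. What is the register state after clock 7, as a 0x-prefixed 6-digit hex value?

reg_0 = 0xCB19AD
clock 1: out=1, reg = 0xE58CD6
clock 2: out=0, reg = 0x72C66B
clock 3: out=1, reg = 0x396335
clock 4: out=1, reg = 0x9CB19A
clock 5: out=0, reg = 0xCE58CD
clock 6: out=1, reg = 0xE72C66
clock 7: out=0, reg = 0x739633

0x739633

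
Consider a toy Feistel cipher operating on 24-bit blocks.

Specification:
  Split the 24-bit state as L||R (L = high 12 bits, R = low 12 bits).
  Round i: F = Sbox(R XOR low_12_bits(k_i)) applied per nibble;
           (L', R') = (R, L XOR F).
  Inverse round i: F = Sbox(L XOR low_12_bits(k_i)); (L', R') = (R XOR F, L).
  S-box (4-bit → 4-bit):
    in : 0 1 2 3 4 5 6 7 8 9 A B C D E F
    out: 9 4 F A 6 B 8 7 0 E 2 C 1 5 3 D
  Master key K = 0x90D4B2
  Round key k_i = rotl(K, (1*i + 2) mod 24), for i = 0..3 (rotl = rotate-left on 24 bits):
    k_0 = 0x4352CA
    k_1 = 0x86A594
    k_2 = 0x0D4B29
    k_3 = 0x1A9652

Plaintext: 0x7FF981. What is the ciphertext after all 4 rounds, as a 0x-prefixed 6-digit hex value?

0xF3E497

s_0 = plaintext = 0x7FF981
s_1 = Round(s_0, k_0) = 0x981B93
s_2 = Round(s_1, k_1) = 0xB93A16
s_3 = Round(s_2, k_2) = 0xA16F3E
s_4 = Round(s_3, k_3) = 0xF3E497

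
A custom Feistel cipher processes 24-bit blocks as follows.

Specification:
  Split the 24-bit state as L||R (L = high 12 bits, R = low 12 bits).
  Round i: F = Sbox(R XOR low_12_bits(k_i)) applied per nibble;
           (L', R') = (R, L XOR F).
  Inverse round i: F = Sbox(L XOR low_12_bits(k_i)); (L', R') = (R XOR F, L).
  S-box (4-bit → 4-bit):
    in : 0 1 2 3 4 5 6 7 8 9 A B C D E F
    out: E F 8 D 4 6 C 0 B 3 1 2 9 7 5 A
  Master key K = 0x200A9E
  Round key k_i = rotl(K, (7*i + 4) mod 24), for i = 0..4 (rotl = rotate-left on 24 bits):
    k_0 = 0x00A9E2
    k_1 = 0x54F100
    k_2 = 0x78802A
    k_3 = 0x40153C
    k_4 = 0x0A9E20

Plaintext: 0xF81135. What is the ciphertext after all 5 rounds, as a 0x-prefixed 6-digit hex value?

0x8C788F

s_0 = plaintext = 0xF81135
s_1 = Round(s_0, k_0) = 0x1354F1
s_2 = Round(s_1, k_1) = 0x4F179A
s_3 = Round(s_2, k_2) = 0x79A4DF
s_4 = Round(s_3, k_3) = 0x4DF8C7
s_5 = Round(s_4, k_4) = 0x8C788F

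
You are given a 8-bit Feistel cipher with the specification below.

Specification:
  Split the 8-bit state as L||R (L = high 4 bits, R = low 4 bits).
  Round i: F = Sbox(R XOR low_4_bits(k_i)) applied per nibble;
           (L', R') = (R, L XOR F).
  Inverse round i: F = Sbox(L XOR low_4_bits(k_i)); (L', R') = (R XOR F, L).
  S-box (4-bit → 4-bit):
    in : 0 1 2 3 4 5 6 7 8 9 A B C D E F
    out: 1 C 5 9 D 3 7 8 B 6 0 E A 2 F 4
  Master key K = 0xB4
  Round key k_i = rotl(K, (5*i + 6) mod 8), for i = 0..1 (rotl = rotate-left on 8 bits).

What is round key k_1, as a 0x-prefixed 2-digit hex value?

K = 0xB4
k_0 = rotl(K, (5*0+6) mod 8) = rotl(K, 6) = 0x2D
k_1 = rotl(K, (5*1+6) mod 8) = rotl(K, 3) = 0xA5

0xA5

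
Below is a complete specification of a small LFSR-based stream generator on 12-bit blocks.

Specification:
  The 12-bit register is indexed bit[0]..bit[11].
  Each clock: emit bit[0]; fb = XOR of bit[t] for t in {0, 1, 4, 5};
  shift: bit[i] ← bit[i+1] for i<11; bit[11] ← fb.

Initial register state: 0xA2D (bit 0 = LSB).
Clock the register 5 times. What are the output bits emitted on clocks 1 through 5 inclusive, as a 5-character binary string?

10110

reg_0 = 0xA2D
clock 1: out=1, reg = 0x516
clock 2: out=0, reg = 0x28B
clock 3: out=1, reg = 0x145
clock 4: out=1, reg = 0x8A2
clock 5: out=0, reg = 0x451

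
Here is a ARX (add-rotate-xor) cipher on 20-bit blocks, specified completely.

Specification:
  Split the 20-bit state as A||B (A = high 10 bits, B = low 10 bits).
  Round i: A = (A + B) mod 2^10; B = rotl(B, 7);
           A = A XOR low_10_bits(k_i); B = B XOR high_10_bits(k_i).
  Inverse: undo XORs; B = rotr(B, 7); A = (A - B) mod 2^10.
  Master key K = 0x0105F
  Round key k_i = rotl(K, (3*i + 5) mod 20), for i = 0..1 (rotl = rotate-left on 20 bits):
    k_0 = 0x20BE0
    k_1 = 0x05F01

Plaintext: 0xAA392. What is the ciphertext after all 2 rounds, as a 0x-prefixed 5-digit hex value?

s_0 = plaintext = 0xAA392
s_1 = Round(s_0, k_0) = 0x769F0
s_2 = Round(s_1, k_1) = 0x32C29

0x32C29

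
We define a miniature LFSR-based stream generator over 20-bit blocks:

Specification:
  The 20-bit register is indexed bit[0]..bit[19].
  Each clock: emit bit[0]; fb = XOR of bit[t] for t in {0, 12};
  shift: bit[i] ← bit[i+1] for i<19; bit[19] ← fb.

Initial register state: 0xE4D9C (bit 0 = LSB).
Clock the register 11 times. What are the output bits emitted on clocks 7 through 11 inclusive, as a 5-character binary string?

reg_0 = 0xE4D9C
clock 1: out=0, reg = 0x726CE
clock 2: out=0, reg = 0x39367
clock 3: out=1, reg = 0x1C9B3
clock 4: out=1, reg = 0x8E4D9
clock 5: out=1, reg = 0xC726C
clock 6: out=0, reg = 0xE3936
clock 7: out=0, reg = 0xF1C9B
clock 8: out=1, reg = 0x78E4D
clock 9: out=1, reg = 0xBC726
clock 10: out=0, reg = 0x5E393
clock 11: out=1, reg = 0xAF1C9

01101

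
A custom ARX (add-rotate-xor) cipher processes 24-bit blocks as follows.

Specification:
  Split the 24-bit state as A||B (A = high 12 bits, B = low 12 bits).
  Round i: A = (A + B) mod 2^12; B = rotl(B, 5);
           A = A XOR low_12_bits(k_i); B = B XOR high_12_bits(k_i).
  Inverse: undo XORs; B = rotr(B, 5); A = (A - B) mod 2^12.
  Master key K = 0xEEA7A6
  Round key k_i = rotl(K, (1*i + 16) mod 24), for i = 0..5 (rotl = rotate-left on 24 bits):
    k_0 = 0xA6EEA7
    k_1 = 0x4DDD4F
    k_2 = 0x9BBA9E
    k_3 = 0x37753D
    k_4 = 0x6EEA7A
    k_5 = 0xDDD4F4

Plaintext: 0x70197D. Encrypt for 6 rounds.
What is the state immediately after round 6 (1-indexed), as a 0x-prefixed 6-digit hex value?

0xC827E4

s_0 = plaintext = 0x70197D
s_1 = Round(s_0, k_0) = 0xED95DC
s_2 = Round(s_1, k_1) = 0x9FAF56
s_3 = Round(s_2, k_2) = 0x3CE365
s_4 = Round(s_3, k_3) = 0x20EFD1
s_5 = Round(s_4, k_4) = 0xBA5CD1
s_6 = Round(s_5, k_5) = 0xC827E4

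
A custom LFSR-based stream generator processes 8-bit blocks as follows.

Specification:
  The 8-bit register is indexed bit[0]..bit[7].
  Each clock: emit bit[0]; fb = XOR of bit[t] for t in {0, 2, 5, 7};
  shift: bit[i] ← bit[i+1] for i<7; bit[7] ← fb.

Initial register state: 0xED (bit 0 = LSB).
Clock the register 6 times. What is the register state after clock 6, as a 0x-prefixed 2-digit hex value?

reg_0 = 0xED
clock 1: out=1, reg = 0x76
clock 2: out=0, reg = 0x3B
clock 3: out=1, reg = 0x1D
clock 4: out=1, reg = 0x0E
clock 5: out=0, reg = 0x87
clock 6: out=1, reg = 0xC3

0xC3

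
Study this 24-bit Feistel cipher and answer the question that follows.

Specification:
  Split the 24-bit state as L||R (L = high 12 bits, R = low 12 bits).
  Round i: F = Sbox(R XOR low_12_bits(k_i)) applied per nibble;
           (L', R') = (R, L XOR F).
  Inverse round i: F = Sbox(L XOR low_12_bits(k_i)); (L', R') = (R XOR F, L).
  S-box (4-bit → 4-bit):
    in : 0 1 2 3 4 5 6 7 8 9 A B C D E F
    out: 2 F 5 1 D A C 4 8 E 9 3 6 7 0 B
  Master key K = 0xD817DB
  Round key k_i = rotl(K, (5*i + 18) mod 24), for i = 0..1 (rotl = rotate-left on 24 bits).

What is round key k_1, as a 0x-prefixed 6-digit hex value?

K = 0xD817DB
k_0 = rotl(K, (5*0+18) mod 24) = rotl(K, 18) = 0x6F605F
k_1 = rotl(K, (5*1+18) mod 24) = rotl(K, 23) = 0xEC0BED

0xEC0BED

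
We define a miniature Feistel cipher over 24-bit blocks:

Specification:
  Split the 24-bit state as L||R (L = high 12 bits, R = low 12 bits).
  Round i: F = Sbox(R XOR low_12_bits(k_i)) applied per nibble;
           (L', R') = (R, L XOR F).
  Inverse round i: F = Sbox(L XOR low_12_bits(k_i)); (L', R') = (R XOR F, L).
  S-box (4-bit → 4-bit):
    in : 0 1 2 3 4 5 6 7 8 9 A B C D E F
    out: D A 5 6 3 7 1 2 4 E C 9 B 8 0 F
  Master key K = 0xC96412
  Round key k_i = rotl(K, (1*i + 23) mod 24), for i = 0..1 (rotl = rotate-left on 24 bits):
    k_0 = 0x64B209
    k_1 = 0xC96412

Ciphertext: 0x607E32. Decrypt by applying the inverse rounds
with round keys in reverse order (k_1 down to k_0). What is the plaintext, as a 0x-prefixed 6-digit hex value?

s_0 = ciphertext = 0x607E32
s_1 = InvRound(s_0, k_1) = 0xB95607
s_2 = InvRound(s_1, k_0) = 0x8ECB95

0x8ECB95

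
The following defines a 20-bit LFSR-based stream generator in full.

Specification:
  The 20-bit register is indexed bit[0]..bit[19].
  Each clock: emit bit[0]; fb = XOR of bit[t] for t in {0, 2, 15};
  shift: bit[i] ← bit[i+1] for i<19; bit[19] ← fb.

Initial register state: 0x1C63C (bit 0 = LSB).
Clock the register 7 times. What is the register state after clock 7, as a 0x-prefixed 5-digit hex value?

0x6038C

reg_0 = 0x1C63C
clock 1: out=0, reg = 0x0E31E
clock 2: out=0, reg = 0x0718F
clock 3: out=1, reg = 0x038C7
clock 4: out=1, reg = 0x01C63
clock 5: out=1, reg = 0x80E31
clock 6: out=1, reg = 0xC0718
clock 7: out=0, reg = 0x6038C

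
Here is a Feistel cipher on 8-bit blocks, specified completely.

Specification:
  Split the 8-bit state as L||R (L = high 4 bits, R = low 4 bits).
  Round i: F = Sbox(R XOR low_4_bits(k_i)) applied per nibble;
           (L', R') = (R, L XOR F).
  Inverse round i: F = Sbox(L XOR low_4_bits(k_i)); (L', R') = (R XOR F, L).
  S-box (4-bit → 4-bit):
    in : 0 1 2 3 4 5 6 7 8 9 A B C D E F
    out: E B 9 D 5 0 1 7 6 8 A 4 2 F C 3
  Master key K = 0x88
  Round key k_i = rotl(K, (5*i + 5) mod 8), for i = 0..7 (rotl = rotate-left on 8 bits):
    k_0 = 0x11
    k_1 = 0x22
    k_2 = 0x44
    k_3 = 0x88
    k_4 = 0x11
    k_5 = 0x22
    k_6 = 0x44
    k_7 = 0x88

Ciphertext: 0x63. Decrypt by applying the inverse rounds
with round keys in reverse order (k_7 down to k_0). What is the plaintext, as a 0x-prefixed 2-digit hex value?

s_0 = ciphertext = 0x63
s_1 = InvRound(s_0, k_7) = 0xF6
s_2 = InvRound(s_1, k_6) = 0x2F
s_3 = InvRound(s_2, k_5) = 0x12
s_4 = InvRound(s_3, k_4) = 0xC1
s_5 = InvRound(s_4, k_3) = 0x4C
s_6 = InvRound(s_5, k_2) = 0x24
s_7 = InvRound(s_6, k_1) = 0xA2
s_8 = InvRound(s_7, k_0) = 0x6A

0x6A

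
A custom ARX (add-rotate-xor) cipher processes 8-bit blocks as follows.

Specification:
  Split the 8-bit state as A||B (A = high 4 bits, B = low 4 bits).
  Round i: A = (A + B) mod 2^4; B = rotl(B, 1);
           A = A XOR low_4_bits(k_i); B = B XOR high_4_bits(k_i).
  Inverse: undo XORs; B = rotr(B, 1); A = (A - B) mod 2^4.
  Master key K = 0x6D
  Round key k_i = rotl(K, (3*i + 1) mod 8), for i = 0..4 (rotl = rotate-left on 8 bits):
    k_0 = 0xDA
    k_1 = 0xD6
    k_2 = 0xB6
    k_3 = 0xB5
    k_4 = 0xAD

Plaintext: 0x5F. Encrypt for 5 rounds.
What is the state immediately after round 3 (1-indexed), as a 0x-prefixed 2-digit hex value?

0x98

s_0 = plaintext = 0x5F
s_1 = Round(s_0, k_0) = 0xE2
s_2 = Round(s_1, k_1) = 0x69
s_3 = Round(s_2, k_2) = 0x98
s_4 = Round(s_3, k_3) = 0x4A
s_5 = Round(s_4, k_4) = 0x3F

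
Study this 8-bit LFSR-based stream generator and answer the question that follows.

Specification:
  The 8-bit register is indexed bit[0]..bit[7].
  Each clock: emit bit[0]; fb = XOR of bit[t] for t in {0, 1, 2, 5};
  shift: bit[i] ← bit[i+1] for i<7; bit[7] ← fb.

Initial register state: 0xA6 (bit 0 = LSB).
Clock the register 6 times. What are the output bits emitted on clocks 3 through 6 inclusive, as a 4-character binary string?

1001

reg_0 = 0xA6
clock 1: out=0, reg = 0xD3
clock 2: out=1, reg = 0x69
clock 3: out=1, reg = 0x34
clock 4: out=0, reg = 0x1A
clock 5: out=0, reg = 0x8D
clock 6: out=1, reg = 0x46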